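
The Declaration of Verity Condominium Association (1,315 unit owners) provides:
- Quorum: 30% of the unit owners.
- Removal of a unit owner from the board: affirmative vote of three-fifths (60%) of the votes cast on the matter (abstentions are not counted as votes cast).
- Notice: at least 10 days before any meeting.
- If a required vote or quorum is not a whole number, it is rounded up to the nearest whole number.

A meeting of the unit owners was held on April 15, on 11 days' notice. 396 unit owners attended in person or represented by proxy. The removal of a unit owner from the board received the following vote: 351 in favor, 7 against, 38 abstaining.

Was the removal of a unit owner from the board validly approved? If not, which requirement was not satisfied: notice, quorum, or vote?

Valid — all requirements satisfied.

Notice: 11 days given; 10 required. Satisfied.
Quorum: 30% of 1,315 = 394.50, rounded up to 395; 396 present. Satisfied.
Vote: requires three-fifths of the votes cast (396 − 38 abstaining = 358); 3/5 of 358 = 214.80, rounded up to 215, so 215 needed; 351 in favor. Satisfied.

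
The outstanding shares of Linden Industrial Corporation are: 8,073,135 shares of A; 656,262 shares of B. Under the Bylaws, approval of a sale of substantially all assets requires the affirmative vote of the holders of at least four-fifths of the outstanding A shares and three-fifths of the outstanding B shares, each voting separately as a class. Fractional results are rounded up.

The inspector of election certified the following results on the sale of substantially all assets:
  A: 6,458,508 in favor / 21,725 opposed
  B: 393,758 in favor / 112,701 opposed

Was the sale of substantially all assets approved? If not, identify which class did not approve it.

A: 4/5 of 8073135 = 6458508; 6,458,508 required, 6,458,508 in favor — approved.
B: 3/5 of 656262 = 393757.20, rounded up to 393758; 393,758 required, 393,758 in favor — approved.

Approved — every class gave the required vote.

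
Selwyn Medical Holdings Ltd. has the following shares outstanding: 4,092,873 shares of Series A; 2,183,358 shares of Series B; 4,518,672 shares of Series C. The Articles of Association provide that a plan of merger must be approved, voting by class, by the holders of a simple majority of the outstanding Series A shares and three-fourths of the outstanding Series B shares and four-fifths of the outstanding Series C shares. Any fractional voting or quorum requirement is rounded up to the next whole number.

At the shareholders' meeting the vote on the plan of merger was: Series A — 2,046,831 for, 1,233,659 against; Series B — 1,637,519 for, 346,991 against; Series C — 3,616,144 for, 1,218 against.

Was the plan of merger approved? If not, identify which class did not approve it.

Series A: a majority of 4092873 is 2046437; 2,046,437 required, 2,046,831 in favor — approved.
Series B: 3/4 of 2183358 = 1637518.50, rounded up to 1637519; 1,637,519 required, 1,637,519 in favor — approved.
Series C: 4/5 of 4518672 = 3614937.60, rounded up to 3614938; 3,614,938 required, 3,616,144 in favor — approved.

Approved — every class gave the required vote.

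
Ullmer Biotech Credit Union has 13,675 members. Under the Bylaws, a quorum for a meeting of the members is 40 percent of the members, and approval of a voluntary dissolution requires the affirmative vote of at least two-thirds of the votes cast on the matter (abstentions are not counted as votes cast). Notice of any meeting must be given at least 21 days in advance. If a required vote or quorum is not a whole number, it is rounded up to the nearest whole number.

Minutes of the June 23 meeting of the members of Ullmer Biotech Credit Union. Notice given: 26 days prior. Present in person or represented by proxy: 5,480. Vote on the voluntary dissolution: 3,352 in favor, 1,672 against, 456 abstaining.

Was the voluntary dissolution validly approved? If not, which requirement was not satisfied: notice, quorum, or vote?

Valid — all requirements satisfied.

Notice: 26 days given; 21 required. Satisfied.
Quorum: 40% of 13,675 = 5,470; 5,480 present. Satisfied.
Vote: requires two-thirds of the votes cast (5,480 − 456 abstaining = 5,024); 2/3 of 5024 = 3349.33, rounded up to 3350, so 3,350 needed; 3,352 in favor. Satisfied.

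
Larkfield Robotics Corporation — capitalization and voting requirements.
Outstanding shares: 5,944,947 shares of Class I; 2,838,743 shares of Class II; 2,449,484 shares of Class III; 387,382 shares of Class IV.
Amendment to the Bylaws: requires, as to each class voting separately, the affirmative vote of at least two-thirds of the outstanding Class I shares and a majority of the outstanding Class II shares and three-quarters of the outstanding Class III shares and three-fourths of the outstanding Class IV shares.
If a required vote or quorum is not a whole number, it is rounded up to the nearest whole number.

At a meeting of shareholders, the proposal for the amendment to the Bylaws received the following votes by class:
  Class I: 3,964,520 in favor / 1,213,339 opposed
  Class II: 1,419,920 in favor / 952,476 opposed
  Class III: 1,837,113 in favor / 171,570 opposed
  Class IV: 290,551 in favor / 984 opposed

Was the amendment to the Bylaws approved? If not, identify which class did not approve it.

Approved — every class gave the required vote.

Class I: 2/3 of 5944947 = 3963298; 3,963,298 required, 3,964,520 in favor — approved.
Class II: a majority of 2838743 is 1419372; 1,419,372 required, 1,419,920 in favor — approved.
Class III: 3/4 of 2449484 = 1837113; 1,837,113 required, 1,837,113 in favor — approved.
Class IV: 3/4 of 387382 = 290536.50, rounded up to 290537; 290,537 required, 290,551 in favor — approved.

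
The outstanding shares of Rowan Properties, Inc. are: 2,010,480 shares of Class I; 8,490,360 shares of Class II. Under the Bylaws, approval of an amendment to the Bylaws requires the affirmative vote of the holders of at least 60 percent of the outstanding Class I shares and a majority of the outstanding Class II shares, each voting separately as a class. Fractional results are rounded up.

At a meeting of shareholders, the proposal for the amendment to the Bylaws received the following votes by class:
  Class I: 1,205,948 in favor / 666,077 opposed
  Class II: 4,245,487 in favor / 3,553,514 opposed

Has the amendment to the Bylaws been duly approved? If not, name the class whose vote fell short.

Not approved — the Class I shares did not give the required vote.

Class I: 3/5 of 2010480 = 1206288; 1,206,288 required, 1,205,948 in favor — not approved.
Class II: a majority of 8490360 is 4245181; 4,245,181 required, 4,245,487 in favor — approved.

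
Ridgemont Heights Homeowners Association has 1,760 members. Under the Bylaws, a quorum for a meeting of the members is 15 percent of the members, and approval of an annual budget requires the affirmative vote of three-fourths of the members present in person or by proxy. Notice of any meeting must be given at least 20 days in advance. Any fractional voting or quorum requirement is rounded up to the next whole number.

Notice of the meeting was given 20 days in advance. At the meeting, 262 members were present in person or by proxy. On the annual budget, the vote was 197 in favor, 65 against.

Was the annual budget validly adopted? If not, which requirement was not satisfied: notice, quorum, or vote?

Invalid — quorum requirement not satisfied.

Notice: 20 days given; 20 required. Satisfied.
Quorum: 15% of 1,760 = 264; 262 present. Not satisfied.
Vote: requires three-fourths of those present (262); 3/4 of 262 = 196.50, rounded up to 197, so 197 needed; 197 in favor. Satisfied.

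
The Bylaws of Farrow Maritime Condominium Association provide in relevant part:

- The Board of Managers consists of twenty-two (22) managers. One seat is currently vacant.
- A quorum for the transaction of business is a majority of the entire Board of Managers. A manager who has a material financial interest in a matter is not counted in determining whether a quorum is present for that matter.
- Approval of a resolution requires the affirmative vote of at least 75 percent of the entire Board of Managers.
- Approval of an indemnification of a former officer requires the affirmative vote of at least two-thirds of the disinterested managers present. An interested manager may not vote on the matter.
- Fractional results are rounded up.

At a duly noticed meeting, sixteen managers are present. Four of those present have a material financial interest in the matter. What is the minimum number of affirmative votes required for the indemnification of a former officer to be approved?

The indemnification of a former officer requires two-thirds of the disinterested managers present (16 − 4 = 12).
2/3 of 12 = 8.

8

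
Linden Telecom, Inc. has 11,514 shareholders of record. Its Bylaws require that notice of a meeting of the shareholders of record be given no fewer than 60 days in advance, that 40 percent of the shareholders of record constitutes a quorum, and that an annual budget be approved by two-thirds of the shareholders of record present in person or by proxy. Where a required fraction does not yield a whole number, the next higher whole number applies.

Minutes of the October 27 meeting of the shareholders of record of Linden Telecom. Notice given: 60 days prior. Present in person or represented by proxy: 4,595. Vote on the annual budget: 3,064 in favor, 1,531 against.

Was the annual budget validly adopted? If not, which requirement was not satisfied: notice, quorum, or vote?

Notice: 60 days given; 60 required. Satisfied.
Quorum: 40% of 11,514 = 4,605.60, rounded up to 4,606; 4,595 present. Not satisfied.
Vote: requires two-thirds of those present (4,595); 2/3 of 4595 = 3063.33, rounded up to 3064, so 3,064 needed; 3,064 in favor. Satisfied.

Invalid — quorum requirement not satisfied.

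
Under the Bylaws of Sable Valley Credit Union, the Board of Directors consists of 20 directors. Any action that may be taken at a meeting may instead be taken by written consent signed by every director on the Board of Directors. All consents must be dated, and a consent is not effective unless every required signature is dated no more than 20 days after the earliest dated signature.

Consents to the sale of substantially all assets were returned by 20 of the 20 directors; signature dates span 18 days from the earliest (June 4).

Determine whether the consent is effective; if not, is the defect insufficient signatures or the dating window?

Effective — both the signature and dating-window requirements are satisfied.

Signatures required: every one of 20 — unanimous means all 20, so 20 needed; 20 signed. Sufficient.
Dating window: the latest signature is 18 days after the earliest; the limit is 20 days. Within the window.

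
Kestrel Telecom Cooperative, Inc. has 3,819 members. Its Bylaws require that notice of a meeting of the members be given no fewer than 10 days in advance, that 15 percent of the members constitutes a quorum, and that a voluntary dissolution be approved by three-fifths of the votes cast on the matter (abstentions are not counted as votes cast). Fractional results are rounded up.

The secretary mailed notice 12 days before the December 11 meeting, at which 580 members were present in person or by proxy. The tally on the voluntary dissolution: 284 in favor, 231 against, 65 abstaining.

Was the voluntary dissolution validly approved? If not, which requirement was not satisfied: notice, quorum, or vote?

Notice: 12 days given; 10 required. Satisfied.
Quorum: 15% of 3,819 = 572.85, rounded up to 573; 580 present. Satisfied.
Vote: requires three-fifths of the votes cast (580 − 65 abstaining = 515); 3/5 of 515 = 309, so 309 needed; 284 in favor. Not satisfied.

Invalid — vote requirement not satisfied.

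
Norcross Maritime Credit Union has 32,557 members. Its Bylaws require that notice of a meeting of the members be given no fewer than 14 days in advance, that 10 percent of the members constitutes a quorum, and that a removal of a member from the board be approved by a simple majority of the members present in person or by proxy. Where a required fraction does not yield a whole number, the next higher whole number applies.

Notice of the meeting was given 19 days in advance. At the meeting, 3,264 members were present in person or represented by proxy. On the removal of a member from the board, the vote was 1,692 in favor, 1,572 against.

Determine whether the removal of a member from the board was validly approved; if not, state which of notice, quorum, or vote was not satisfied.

Valid — all requirements satisfied.

Notice: 19 days given; 14 required. Satisfied.
Quorum: 10% of 32,557 = 3,255.70, rounded up to 3,256; 3,264 present. Satisfied.
Vote: requires a majority of those present (3,264); a majority of 3264 is 1633, so 1,633 needed; 1,692 in favor. Satisfied.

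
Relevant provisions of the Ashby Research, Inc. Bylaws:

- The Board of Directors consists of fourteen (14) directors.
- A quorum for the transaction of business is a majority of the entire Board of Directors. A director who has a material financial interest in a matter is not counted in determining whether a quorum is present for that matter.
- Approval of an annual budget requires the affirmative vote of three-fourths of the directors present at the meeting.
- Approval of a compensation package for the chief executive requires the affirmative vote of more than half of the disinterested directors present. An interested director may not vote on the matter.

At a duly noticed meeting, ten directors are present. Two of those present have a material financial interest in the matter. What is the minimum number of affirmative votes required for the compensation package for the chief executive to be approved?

The compensation package for the chief executive requires a majority of the disinterested directors present (10 − 2 = 8).
A majority of 8 is 5.

5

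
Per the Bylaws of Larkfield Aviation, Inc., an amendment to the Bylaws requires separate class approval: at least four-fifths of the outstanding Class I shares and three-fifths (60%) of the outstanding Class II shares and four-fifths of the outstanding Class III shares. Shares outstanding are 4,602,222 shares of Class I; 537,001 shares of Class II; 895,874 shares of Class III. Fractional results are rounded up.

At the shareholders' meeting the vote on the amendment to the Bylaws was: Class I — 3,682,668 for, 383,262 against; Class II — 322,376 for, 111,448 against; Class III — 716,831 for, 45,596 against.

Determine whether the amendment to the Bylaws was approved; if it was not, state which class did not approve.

Class I: 4/5 of 4602222 = 3681777.60, rounded up to 3681778; 3,681,778 required, 3,682,668 in favor — approved.
Class II: 3/5 of 537001 = 322200.60, rounded up to 322201; 322,201 required, 322,376 in favor — approved.
Class III: 4/5 of 895874 = 716699.20, rounded up to 716700; 716,700 required, 716,831 in favor — approved.

Approved — every class gave the required vote.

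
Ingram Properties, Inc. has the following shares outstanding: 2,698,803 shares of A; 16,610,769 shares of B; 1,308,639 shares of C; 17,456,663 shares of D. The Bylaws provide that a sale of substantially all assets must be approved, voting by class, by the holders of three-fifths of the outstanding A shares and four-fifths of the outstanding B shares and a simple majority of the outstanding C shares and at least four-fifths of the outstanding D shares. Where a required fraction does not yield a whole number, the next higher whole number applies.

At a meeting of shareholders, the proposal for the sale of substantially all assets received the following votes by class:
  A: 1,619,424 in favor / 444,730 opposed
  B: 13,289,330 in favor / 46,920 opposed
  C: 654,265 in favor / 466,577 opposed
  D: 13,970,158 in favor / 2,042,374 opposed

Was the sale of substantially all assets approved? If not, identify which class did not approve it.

Not approved — the C shares did not give the required vote.

A: 3/5 of 2698803 = 1619281.80, rounded up to 1619282; 1,619,282 required, 1,619,424 in favor — approved.
B: 4/5 of 16610769 = 13288615.20, rounded up to 13288616; 13,288,616 required, 13,289,330 in favor — approved.
C: a majority of 1308639 is 654320; 654,320 required, 654,265 in favor — not approved.
D: 4/5 of 17456663 = 13965330.40, rounded up to 13965331; 13,965,331 required, 13,970,158 in favor — approved.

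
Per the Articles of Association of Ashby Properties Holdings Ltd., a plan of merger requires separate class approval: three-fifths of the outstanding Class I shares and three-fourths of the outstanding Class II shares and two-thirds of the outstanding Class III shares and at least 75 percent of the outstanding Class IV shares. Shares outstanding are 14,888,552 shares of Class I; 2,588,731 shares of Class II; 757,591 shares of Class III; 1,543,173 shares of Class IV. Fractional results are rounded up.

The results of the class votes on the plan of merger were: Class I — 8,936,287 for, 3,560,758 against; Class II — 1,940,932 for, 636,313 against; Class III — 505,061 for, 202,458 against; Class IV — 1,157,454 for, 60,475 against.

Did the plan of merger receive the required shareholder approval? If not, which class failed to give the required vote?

Not approved — the Class II shares did not give the required vote.

Class I: 3/5 of 14888552 = 8933131.20, rounded up to 8933132; 8,933,132 required, 8,936,287 in favor — approved.
Class II: 3/4 of 2588731 = 1941548.25, rounded up to 1941549; 1,941,549 required, 1,940,932 in favor — not approved.
Class III: 2/3 of 757591 = 505060.67, rounded up to 505061; 505,061 required, 505,061 in favor — approved.
Class IV: 3/4 of 1543173 = 1157379.75, rounded up to 1157380; 1,157,380 required, 1,157,454 in favor — approved.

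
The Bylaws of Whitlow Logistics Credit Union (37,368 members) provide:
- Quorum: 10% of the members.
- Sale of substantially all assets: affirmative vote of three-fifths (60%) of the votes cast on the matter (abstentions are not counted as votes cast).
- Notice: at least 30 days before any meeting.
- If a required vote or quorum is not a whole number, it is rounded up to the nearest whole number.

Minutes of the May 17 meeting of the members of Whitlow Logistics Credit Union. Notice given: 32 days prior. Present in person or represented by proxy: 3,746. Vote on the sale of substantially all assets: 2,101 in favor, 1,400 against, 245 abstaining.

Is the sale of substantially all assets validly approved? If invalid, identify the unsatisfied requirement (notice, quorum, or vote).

Valid — all requirements satisfied.

Notice: 32 days given; 30 required. Satisfied.
Quorum: 10% of 37,368 = 3,736.80, rounded up to 3,737; 3,746 present. Satisfied.
Vote: requires three-fifths of the votes cast (3,746 − 245 abstaining = 3,501); 3/5 of 3501 = 2100.60, rounded up to 2101, so 2,101 needed; 2,101 in favor. Satisfied.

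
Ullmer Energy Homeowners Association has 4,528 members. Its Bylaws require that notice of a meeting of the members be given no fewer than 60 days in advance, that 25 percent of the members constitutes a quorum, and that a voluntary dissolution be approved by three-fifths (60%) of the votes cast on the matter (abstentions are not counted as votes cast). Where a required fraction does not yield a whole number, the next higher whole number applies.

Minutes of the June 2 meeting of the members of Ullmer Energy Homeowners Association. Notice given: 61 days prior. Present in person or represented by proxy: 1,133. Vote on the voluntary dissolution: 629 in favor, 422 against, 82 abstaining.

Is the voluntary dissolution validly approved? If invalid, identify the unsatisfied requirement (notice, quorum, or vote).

Notice: 61 days given; 60 required. Satisfied.
Quorum: 25% of 4,528 = 1,132; 1,133 present. Satisfied.
Vote: requires three-fifths of the votes cast (1,133 − 82 abstaining = 1,051); 3/5 of 1051 = 630.60, rounded up to 631, so 631 needed; 629 in favor. Not satisfied.

Invalid — vote requirement not satisfied.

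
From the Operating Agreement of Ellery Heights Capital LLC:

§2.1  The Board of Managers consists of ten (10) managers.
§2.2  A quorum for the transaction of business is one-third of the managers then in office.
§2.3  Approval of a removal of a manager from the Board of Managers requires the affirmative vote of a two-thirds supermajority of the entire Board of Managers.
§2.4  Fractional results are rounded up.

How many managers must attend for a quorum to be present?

4

1/3 of 10 = 3.33, rounded up to 4.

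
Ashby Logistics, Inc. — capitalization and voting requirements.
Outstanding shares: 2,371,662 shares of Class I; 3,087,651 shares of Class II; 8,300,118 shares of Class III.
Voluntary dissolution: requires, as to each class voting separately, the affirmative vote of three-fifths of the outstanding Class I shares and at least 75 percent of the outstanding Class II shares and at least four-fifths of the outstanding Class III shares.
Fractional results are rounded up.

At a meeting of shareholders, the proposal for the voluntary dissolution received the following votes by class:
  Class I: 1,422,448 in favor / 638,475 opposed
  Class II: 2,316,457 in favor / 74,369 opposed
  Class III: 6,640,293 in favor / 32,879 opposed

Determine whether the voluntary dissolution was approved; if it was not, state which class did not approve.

Not approved — the Class I shares did not give the required vote.

Class I: 3/5 of 2371662 = 1422997.20, rounded up to 1422998; 1,422,998 required, 1,422,448 in favor — not approved.
Class II: 3/4 of 3087651 = 2315738.25, rounded up to 2315739; 2,315,739 required, 2,316,457 in favor — approved.
Class III: 4/5 of 8300118 = 6640094.40, rounded up to 6640095; 6,640,095 required, 6,640,293 in favor — approved.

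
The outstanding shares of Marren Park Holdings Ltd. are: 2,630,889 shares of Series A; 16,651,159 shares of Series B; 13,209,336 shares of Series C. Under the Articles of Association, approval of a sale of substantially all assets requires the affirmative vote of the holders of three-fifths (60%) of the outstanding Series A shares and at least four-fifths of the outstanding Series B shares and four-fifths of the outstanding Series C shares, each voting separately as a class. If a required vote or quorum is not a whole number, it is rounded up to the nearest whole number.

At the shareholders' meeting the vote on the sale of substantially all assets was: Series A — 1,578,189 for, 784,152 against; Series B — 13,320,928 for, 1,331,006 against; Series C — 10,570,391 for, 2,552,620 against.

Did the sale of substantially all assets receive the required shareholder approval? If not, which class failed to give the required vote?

Not approved — the Series A shares did not give the required vote.

Series A: 3/5 of 2630889 = 1578533.40, rounded up to 1578534; 1,578,534 required, 1,578,189 in favor — not approved.
Series B: 4/5 of 16651159 = 13320927.20, rounded up to 13320928; 13,320,928 required, 13,320,928 in favor — approved.
Series C: 4/5 of 13209336 = 10567468.80, rounded up to 10567469; 10,567,469 required, 10,570,391 in favor — approved.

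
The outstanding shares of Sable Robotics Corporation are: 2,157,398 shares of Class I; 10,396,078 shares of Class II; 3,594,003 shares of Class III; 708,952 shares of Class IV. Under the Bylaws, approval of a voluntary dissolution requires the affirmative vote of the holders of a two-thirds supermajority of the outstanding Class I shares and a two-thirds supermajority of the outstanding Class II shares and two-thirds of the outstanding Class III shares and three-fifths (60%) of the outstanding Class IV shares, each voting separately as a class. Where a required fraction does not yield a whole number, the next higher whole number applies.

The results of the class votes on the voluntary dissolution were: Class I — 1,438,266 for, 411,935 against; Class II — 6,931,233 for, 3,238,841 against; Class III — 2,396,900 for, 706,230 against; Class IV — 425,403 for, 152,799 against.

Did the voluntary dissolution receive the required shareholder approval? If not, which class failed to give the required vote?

Approved — every class gave the required vote.

Class I: 2/3 of 2157398 = 1438265.33, rounded up to 1438266; 1,438,266 required, 1,438,266 in favor — approved.
Class II: 2/3 of 10396078 = 6930718.67, rounded up to 6930719; 6,930,719 required, 6,931,233 in favor — approved.
Class III: 2/3 of 3594003 = 2396002; 2,396,002 required, 2,396,900 in favor — approved.
Class IV: 3/5 of 708952 = 425371.20, rounded up to 425372; 425,372 required, 425,403 in favor — approved.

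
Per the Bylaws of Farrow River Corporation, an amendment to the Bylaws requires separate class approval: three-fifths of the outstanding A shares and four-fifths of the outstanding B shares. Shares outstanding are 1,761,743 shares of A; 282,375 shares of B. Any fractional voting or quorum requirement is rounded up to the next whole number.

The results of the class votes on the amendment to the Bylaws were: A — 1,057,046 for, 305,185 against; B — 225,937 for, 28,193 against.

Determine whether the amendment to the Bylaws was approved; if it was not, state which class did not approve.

Approved — every class gave the required vote.

A: 3/5 of 1761743 = 1057045.80, rounded up to 1057046; 1,057,046 required, 1,057,046 in favor — approved.
B: 4/5 of 282375 = 225900; 225,900 required, 225,937 in favor — approved.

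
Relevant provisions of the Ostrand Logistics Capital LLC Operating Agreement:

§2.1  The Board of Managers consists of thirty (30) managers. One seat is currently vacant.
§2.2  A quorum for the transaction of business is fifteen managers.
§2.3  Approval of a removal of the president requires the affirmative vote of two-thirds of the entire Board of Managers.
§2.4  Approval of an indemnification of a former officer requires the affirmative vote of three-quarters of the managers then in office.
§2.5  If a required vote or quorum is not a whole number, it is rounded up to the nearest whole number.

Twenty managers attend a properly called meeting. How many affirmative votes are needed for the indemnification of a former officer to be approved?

The indemnification of a former officer requires three-fourths of the managers then in office (29).
3/4 of 29 = 21.75, rounded up to 22.
(Only 20 can vote, so the indemnification of a former officer cannot pass at this meeting, but the required vote is still 22.)

22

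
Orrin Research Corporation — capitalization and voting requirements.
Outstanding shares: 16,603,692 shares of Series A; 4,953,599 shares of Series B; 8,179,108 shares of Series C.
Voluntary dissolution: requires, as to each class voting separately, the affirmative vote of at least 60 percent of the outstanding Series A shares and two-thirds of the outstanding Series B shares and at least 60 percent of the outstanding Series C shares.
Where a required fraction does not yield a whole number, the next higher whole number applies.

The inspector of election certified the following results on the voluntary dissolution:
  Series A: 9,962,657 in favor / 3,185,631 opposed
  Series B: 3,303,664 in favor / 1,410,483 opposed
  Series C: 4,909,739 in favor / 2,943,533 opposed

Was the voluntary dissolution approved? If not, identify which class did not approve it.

Approved — every class gave the required vote.

Series A: 3/5 of 16603692 = 9962215.20, rounded up to 9962216; 9,962,216 required, 9,962,657 in favor — approved.
Series B: 2/3 of 4953599 = 3302399.33, rounded up to 3302400; 3,302,400 required, 3,303,664 in favor — approved.
Series C: 3/5 of 8179108 = 4907464.80, rounded up to 4907465; 4,907,465 required, 4,909,739 in favor — approved.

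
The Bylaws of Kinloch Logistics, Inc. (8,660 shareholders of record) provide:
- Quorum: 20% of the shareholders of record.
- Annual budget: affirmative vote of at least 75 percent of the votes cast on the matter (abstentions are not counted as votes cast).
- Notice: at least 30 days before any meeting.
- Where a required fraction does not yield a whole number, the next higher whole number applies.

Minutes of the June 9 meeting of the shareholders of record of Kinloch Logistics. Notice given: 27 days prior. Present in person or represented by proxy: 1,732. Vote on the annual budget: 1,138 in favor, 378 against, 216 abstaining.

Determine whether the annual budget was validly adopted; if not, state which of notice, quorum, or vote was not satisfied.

Notice: 27 days given; 30 required. Not satisfied.
Quorum: 20% of 8,660 = 1,732; 1,732 present. Satisfied.
Vote: requires three-fourths of the votes cast (1,732 − 216 abstaining = 1,516); 3/4 of 1516 = 1137, so 1,137 needed; 1,138 in favor. Satisfied.

Invalid — notice requirement not satisfied.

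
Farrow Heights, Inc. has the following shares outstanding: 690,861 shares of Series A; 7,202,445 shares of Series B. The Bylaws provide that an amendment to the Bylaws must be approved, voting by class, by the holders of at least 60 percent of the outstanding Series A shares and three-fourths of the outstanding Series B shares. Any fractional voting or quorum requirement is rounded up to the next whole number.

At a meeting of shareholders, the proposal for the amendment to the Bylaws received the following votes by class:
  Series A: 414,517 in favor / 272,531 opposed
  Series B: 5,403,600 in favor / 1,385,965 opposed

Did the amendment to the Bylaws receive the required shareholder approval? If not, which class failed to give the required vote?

Approved — every class gave the required vote.

Series A: 3/5 of 690861 = 414516.60, rounded up to 414517; 414,517 required, 414,517 in favor — approved.
Series B: 3/4 of 7202445 = 5401833.75, rounded up to 5401834; 5,401,834 required, 5,403,600 in favor — approved.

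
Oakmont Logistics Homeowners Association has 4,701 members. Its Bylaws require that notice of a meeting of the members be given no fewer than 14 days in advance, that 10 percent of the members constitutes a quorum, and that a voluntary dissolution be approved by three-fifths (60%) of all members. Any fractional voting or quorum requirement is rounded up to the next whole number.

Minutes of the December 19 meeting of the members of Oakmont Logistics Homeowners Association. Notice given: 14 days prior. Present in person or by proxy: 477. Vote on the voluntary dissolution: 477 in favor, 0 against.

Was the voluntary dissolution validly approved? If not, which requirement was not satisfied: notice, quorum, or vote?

Invalid — vote requirement not satisfied.

Notice: 14 days given; 14 required. Satisfied.
Quorum: 10% of 4,701 = 470.10, rounded up to 471; 477 present. Satisfied.
Vote: requires three-fifths of all members (4,701); 3/5 of 4701 = 2820.60, rounded up to 2821, so 2,821 needed; 477 in favor. Not satisfied.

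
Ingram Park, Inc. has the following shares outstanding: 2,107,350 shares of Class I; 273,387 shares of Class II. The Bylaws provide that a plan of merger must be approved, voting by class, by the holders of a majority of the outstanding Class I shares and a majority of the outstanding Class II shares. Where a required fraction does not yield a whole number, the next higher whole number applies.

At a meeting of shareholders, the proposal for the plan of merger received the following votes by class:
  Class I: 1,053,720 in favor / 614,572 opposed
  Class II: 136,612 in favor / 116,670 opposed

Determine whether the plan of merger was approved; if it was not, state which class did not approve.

Class I: a majority of 2107350 is 1053676; 1,053,676 required, 1,053,720 in favor — approved.
Class II: a majority of 273387 is 136694; 136,694 required, 136,612 in favor — not approved.

Not approved — the Class II shares did not give the required vote.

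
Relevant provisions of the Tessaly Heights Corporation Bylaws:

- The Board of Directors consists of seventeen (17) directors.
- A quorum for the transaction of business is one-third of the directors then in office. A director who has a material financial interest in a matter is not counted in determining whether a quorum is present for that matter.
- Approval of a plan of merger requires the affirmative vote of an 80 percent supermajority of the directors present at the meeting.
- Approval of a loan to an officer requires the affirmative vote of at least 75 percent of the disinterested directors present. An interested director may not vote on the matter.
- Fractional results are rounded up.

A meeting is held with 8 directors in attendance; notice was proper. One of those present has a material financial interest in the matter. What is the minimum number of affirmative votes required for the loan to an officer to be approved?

The loan to an officer requires three-fourths of the disinterested directors present (8 − 1 = 7).
3/4 of 7 = 5.25, rounded up to 6.

6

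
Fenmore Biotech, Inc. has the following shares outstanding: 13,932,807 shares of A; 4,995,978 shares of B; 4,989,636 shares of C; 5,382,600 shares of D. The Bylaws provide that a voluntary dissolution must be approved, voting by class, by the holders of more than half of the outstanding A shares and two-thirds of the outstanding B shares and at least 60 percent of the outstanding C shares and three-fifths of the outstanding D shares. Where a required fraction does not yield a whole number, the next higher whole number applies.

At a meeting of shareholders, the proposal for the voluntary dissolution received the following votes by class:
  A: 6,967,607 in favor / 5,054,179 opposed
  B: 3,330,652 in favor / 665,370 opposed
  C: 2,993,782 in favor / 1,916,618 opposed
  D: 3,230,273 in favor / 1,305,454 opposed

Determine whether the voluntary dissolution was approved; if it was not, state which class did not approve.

Approved — every class gave the required vote.

A: a majority of 13932807 is 6966404; 6,966,404 required, 6,967,607 in favor — approved.
B: 2/3 of 4995978 = 3330652; 3,330,652 required, 3,330,652 in favor — approved.
C: 3/5 of 4989636 = 2993781.60, rounded up to 2993782; 2,993,782 required, 2,993,782 in favor — approved.
D: 3/5 of 5382600 = 3229560; 3,229,560 required, 3,230,273 in favor — approved.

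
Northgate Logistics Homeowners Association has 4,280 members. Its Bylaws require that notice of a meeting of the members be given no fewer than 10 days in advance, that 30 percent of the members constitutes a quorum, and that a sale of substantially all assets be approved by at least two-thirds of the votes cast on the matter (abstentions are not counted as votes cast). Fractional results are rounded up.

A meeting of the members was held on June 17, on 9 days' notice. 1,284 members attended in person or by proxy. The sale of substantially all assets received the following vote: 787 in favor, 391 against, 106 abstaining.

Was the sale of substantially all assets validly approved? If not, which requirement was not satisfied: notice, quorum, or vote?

Invalid — notice requirement not satisfied.

Notice: 9 days given; 10 required. Not satisfied.
Quorum: 30% of 4,280 = 1,284; 1,284 present. Satisfied.
Vote: requires two-thirds of the votes cast (1,284 − 106 abstaining = 1,178); 2/3 of 1178 = 785.33, rounded up to 786, so 786 needed; 787 in favor. Satisfied.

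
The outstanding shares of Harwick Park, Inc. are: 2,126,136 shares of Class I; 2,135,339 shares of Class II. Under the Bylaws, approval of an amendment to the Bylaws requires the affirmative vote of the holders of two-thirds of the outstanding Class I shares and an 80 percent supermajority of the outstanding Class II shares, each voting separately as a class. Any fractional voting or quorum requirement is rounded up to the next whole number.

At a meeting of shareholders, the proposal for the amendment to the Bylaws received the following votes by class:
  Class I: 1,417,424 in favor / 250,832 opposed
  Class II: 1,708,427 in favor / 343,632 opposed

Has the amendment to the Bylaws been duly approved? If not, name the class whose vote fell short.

Approved — every class gave the required vote.

Class I: 2/3 of 2126136 = 1417424; 1,417,424 required, 1,417,424 in favor — approved.
Class II: 4/5 of 2135339 = 1708271.20, rounded up to 1708272; 1,708,272 required, 1,708,427 in favor — approved.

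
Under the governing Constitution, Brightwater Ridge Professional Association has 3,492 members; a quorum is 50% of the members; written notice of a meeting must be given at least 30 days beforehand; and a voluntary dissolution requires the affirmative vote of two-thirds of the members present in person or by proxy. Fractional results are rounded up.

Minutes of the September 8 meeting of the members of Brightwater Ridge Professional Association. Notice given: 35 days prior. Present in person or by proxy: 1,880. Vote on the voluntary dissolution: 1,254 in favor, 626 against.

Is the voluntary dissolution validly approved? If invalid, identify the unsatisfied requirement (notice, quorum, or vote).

Valid — all requirements satisfied.

Notice: 35 days given; 30 required. Satisfied.
Quorum: 50% of 3,492 = 1,746; 1,880 present. Satisfied.
Vote: requires two-thirds of those present (1,880); 2/3 of 1880 = 1253.33, rounded up to 1254, so 1,254 needed; 1,254 in favor. Satisfied.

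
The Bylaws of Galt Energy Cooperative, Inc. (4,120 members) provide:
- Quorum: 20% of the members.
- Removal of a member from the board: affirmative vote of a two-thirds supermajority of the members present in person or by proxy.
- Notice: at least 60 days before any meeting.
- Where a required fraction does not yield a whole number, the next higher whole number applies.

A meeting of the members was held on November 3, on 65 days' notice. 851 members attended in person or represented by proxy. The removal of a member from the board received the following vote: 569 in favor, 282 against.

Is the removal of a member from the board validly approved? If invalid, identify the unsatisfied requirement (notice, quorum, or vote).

Notice: 65 days given; 60 required. Satisfied.
Quorum: 20% of 4,120 = 824; 851 present. Satisfied.
Vote: requires two-thirds of those present (851); 2/3 of 851 = 567.33, rounded up to 568, so 568 needed; 569 in favor. Satisfied.

Valid — all requirements satisfied.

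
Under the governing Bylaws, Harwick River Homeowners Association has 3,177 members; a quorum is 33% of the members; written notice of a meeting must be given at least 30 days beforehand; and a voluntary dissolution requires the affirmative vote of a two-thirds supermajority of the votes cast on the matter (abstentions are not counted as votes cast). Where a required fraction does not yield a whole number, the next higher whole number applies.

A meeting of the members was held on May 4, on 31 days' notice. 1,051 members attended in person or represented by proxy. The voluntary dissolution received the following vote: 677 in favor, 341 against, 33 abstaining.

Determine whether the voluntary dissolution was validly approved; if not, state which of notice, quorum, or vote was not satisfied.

Notice: 31 days given; 30 required. Satisfied.
Quorum: 33% of 3,177 = 1,048.41, rounded up to 1,049; 1,051 present. Satisfied.
Vote: requires two-thirds of the votes cast (1,051 − 33 abstaining = 1,018); 2/3 of 1018 = 678.67, rounded up to 679, so 679 needed; 677 in favor. Not satisfied.

Invalid — vote requirement not satisfied.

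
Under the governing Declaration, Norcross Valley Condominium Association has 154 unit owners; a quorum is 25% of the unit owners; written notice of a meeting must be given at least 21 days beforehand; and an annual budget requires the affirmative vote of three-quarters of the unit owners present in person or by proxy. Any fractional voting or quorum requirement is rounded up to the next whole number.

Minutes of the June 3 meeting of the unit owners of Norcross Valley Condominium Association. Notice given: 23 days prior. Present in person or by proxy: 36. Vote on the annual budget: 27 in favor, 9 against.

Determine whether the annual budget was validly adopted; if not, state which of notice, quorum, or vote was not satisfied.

Invalid — quorum requirement not satisfied.

Notice: 23 days given; 21 required. Satisfied.
Quorum: 25% of 154 = 38.50, rounded up to 39; 36 present. Not satisfied.
Vote: requires three-fourths of those present (36); 3/4 of 36 = 27, so 27 needed; 27 in favor. Satisfied.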